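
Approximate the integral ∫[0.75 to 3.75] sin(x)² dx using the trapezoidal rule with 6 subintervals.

f(x) = sin(x)²
a = 0.75, b = 3.75, n = 6
h = (b - a)/n = 0.500000

Trapezoidal rule: (h/2)[f(x₀) + 2f(x₁) + 2f(x₂) + ... + f(xₙ)]

x_0 = 0.7500, f(x_0) = 0.464631, coefficient = 1
x_1 = 1.2500, f(x_1) = 0.900572, coefficient = 2
x_2 = 1.7500, f(x_2) = 0.968228, coefficient = 2
x_3 = 2.2500, f(x_3) = 0.605398, coefficient = 2
x_4 = 2.7500, f(x_4) = 0.145665, coefficient = 2
x_5 = 3.2500, f(x_5) = 0.011706, coefficient = 2
x_6 = 3.7500, f(x_6) = 0.326682, coefficient = 1

I ≈ (0.500000/2) × 6.054452 = 1.513613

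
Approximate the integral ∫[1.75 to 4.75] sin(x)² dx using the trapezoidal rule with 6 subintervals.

f(x) = sin(x)²
a = 1.75, b = 4.75, n = 6
h = (b - a)/n = 0.500000

Trapezoidal rule: (h/2)[f(x₀) + 2f(x₁) + 2f(x₂) + ... + f(xₙ)]

x_0 = 1.7500, f(x_0) = 0.968228, coefficient = 1
x_1 = 2.2500, f(x_1) = 0.605398, coefficient = 2
x_2 = 2.7500, f(x_2) = 0.145665, coefficient = 2
x_3 = 3.2500, f(x_3) = 0.011706, coefficient = 2
x_4 = 3.7500, f(x_4) = 0.326682, coefficient = 2
x_5 = 4.2500, f(x_5) = 0.801006, coefficient = 2
x_6 = 4.7500, f(x_6) = 0.998586, coefficient = 1

I ≈ (0.500000/2) × 5.747729 = 1.436932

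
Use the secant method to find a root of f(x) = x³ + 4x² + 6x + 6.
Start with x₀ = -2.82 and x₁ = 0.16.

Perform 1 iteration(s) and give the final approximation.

f(x) = x³ + 4x² + 6x + 6
x₀ = -2.82, x₁ = 0.16

Secant formula: x_{n+1} = x_n - f(x_n)(x_n - x_{n-1})/(f(x_n) - f(x_{n-1}))

Iteration 1:
  f(-2.820000) = -1.536168
  f(0.160000) = 7.066496
  x_2 = 0.160000 - 7.066496×(0.160000 - (-2.820000))/(7.066496 - (-1.536168))
       = -2.287865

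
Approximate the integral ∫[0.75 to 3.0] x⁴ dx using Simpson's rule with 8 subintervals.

f(x) = x⁴
a = 0.75, b = 3.0, n = 8
h = (b - a)/n = 0.281250

Simpson's rule: (h/3)[f(x₀) + 4f(x₁) + 2f(x₂) + ... + f(xₙ)]

x_0 = 0.7500, f(x_0) = 0.316406, coefficient = 1
x_1 = 1.0312, f(x_1) = 1.130982, coefficient = 4
x_2 = 1.3125, f(x_2) = 2.967545, coefficient = 2
x_3 = 1.5938, f(x_3) = 6.451798, coefficient = 4
x_4 = 1.8750, f(x_4) = 12.359619, coefficient = 2
x_5 = 2.1562, f(x_5) = 21.617051, coefficient = 4
x_6 = 2.4375, f(x_6) = 35.300308, coefficient = 2
x_7 = 2.7188, f(x_7) = 54.635774, coefficient = 4
x_8 = 3.0000, f(x_8) = 81.000000, coefficient = 1

I ≈ (0.281250/3) × 517.913773 = 48.554416
Exact value: 48.552539
Error: 0.001877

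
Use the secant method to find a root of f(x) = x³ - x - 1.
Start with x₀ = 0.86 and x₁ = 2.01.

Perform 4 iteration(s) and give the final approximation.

f(x) = x³ - x - 1
x₀ = 0.86, x₁ = 2.01

Secant formula: x_{n+1} = x_n - f(x_n)(x_n - x_{n-1})/(f(x_n) - f(x_{n-1}))

Iteration 1:
  f(0.860000) = -1.223944
  f(2.010000) = 5.110601
  x_2 = 2.010000 - 5.110601×(2.010000 - 0.860000)/(5.110601 - (-1.223944))
       = 1.082200
Iteration 2:
  f(2.010000) = 5.110601
  f(1.082200) = -0.814774
  x_3 = 1.082200 - (-0.814774)×(1.082200 - 2.010000)/(-0.814774 - 5.110601)
       = 1.209778
Iteration 3:
  f(1.082200) = -0.814774
  f(1.209778) = -0.439192
  x_4 = 1.209778 - (-0.439192)×(1.209778 - 1.082200)/(-0.439192 - (-0.814774))
       = 1.358963
Iteration 4:
  f(1.209778) = -0.439192
  f(1.358963) = 0.150743
  x_5 = 1.358963 - 0.150743×(1.358963 - 1.209778)/(0.150743 - (-0.439192))
       = 1.320842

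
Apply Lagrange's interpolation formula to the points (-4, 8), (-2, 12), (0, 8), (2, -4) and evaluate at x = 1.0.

Lagrange interpolation formula:
P(x) = Σ yᵢ × Lᵢ(x)
where Lᵢ(x) = Π_{j≠i} (x - xⱼ)/(xᵢ - xⱼ)

L_0(1.0) = (1.0 - (-2))/(-4 - (-2)) × (1.0 - 0)/(-4 - 0) × (1.0 - 2)/(-4 - 2) = 0.062500
L_1(1.0) = (1.0 - (-4))/(-2 - (-4)) × (1.0 - 0)/(-2 - 0) × (1.0 - 2)/(-2 - 2) = -0.312500
L_2(1.0) = (1.0 - (-4))/(0 - (-4)) × (1.0 - (-2))/(0 - (-2)) × (1.0 - 2)/(0 - 2) = 0.937500
L_3(1.0) = (1.0 - (-4))/(2 - (-4)) × (1.0 - (-2))/(2 - (-2)) × (1.0 - 0)/(2 - 0) = 0.312500

P(1.0) = 8×L_0(1.0) + 12×L_1(1.0) + 8×L_2(1.0) + (-4)×L_3(1.0)
P(1.0) = 3.000000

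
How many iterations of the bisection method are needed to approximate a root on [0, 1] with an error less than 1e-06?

We need (b-a)/2^n ≤ 1e-06
(1 - 0)/2^n ≤ 1e-06
1/2^n ≤ 1e-06
2^n ≥ 1000000
n ≥ log₂(1000000) = 19.93
n ≥ 20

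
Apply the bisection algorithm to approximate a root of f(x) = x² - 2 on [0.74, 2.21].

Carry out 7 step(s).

f(x) = x² - 2
Initial interval: [0.74, 2.21]

Iteration 1:
  c_1 = (0.740000 + 2.210000)/2 = 1.475000
  f(c_1) = f(1.475000) = 0.175625
  f(a) × f(c) < 0, new interval: [0.740000, 1.475000]
Iteration 2:
  c_2 = (0.740000 + 1.475000)/2 = 1.107500
  f(c_2) = f(1.107500) = -0.773444
  f(a) × f(c) ≥ 0, new interval: [1.107500, 1.475000]
Iteration 3:
  c_3 = (1.107500 + 1.475000)/2 = 1.291250
  f(c_3) = f(1.291250) = -0.332673
  f(a) × f(c) ≥ 0, new interval: [1.291250, 1.475000]
Iteration 4:
  c_4 = (1.291250 + 1.475000)/2 = 1.383125
  f(c_4) = f(1.383125) = -0.086965
  f(a) × f(c) ≥ 0, new interval: [1.383125, 1.475000]
Iteration 5:
  c_5 = (1.383125 + 1.475000)/2 = 1.429063
  f(c_5) = f(1.429063) = 0.042220
  f(a) × f(c) < 0, new interval: [1.383125, 1.429063]
Iteration 6:
  c_6 = (1.383125 + 1.429063)/2 = 1.406094
  f(c_6) = f(1.406094) = -0.022900
  f(a) × f(c) ≥ 0, new interval: [1.406094, 1.429063]
Iteration 7:
  c_7 = (1.406094 + 1.429063)/2 = 1.417578
  f(c_7) = f(1.417578) = 0.009528
  f(a) × f(c) < 0, new interval: [1.406094, 1.417578]

After 7 iteration(s), the approximation is c_7 = 1.417578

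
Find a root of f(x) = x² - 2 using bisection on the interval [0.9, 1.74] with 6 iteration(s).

f(x) = x² - 2
Initial interval: [0.9, 1.74]

Iteration 1:
  c_1 = (0.900000 + 1.740000)/2 = 1.320000
  f(c_1) = f(1.320000) = -0.257600
  f(a) × f(c) ≥ 0, new interval: [1.320000, 1.740000]
Iteration 2:
  c_2 = (1.320000 + 1.740000)/2 = 1.530000
  f(c_2) = f(1.530000) = 0.340900
  f(a) × f(c) < 0, new interval: [1.320000, 1.530000]
Iteration 3:
  c_3 = (1.320000 + 1.530000)/2 = 1.425000
  f(c_3) = f(1.425000) = 0.030625
  f(a) × f(c) < 0, new interval: [1.320000, 1.425000]
Iteration 4:
  c_4 = (1.320000 + 1.425000)/2 = 1.372500
  f(c_4) = f(1.372500) = -0.116244
  f(a) × f(c) ≥ 0, new interval: [1.372500, 1.425000]
Iteration 5:
  c_5 = (1.372500 + 1.425000)/2 = 1.398750
  f(c_5) = f(1.398750) = -0.043498
  f(a) × f(c) ≥ 0, new interval: [1.398750, 1.425000]
Iteration 6:
  c_6 = (1.398750 + 1.425000)/2 = 1.411875
  f(c_6) = f(1.411875) = -0.006609
  f(a) × f(c) ≥ 0, new interval: [1.411875, 1.425000]

After 6 iteration(s), the approximation is c_6 = 1.411875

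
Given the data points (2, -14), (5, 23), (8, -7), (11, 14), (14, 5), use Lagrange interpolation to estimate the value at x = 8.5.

Lagrange interpolation formula:
P(x) = Σ yᵢ × Lᵢ(x)
where Lᵢ(x) = Π_{j≠i} (x - xⱼ)/(xᵢ - xⱼ)

L_0(8.5) = (8.5 - 5)/(2 - 5) × (8.5 - 8)/(2 - 8) × (8.5 - 11)/(2 - 11) × (8.5 - 14)/(2 - 14) = 0.012378
L_1(8.5) = (8.5 - 2)/(5 - 2) × (8.5 - 8)/(5 - 8) × (8.5 - 11)/(5 - 11) × (8.5 - 14)/(5 - 14) = -0.091950
L_2(8.5) = (8.5 - 2)/(8 - 2) × (8.5 - 5)/(8 - 5) × (8.5 - 11)/(8 - 11) × (8.5 - 14)/(8 - 14) = 0.965471
L_3(8.5) = (8.5 - 2)/(11 - 2) × (8.5 - 5)/(11 - 5) × (8.5 - 8)/(11 - 8) × (8.5 - 14)/(11 - 14) = 0.128729
L_4(8.5) = (8.5 - 2)/(14 - 2) × (8.5 - 5)/(14 - 5) × (8.5 - 8)/(14 - 8) × (8.5 - 11)/(14 - 11) = -0.014628

P(8.5) = (-14)×L_0(8.5) + 23×L_1(8.5) + (-7)×L_2(8.5) + 14×L_3(8.5) + 5×L_4(8.5)
P(8.5) = -7.317355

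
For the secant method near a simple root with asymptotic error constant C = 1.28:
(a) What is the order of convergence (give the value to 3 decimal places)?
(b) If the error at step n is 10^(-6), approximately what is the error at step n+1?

(a) Secant method has superlinear convergence with order φ = (1+√5)/2 ≈ 1.618.
    This means |e_{n+1}| ≈ C|e_n|^1.618.

(b) With |e_n| = 10^(-6) and C = 1.28:
    |e_{n+1}| ≈ 1.28 × (10^(-6))^1.618 = 1.28 × 10^(-9.71)

(a) ≈ 1.618 (golden ratio); (b) |e_{n+1}| ≈ 2.506e-10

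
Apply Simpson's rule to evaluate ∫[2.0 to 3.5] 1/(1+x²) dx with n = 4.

f(x) = 1/(1+x²)
a = 2.0, b = 3.5, n = 4
h = (b - a)/n = 0.375000

Simpson's rule: (h/3)[f(x₀) + 4f(x₁) + 2f(x₂) + ... + f(xₙ)]

x_0 = 2.0000, f(x_0) = 0.200000, coefficient = 1
x_1 = 2.3750, f(x_1) = 0.150588, coefficient = 4
x_2 = 2.7500, f(x_2) = 0.116788, coefficient = 2
x_3 = 3.1250, f(x_3) = 0.092888, coefficient = 4
x_4 = 3.5000, f(x_4) = 0.075472, coefficient = 1

I ≈ (0.375000/3) × 1.482954 = 0.185369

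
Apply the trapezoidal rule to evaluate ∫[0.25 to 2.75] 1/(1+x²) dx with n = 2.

f(x) = 1/(1+x²)
a = 0.25, b = 2.75, n = 2
h = (b - a)/n = 1.250000

Trapezoidal rule: (h/2)[f(x₀) + 2f(x₁) + 2f(x₂) + ... + f(xₙ)]

x_0 = 0.2500, f(x_0) = 0.941176, coefficient = 1
x_1 = 1.5000, f(x_1) = 0.307692, coefficient = 2
x_2 = 2.7500, f(x_2) = 0.116788, coefficient = 1

I ≈ (1.250000/2) × 1.673349 = 1.045843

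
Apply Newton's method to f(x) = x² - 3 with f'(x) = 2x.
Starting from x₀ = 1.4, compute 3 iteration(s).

f(x) = x² - 3
f'(x) = 2x
x₀ = 1.4

Newton-Raphson formula: x_{n+1} = x_n - f(x_n)/f'(x_n)

Iteration 1:
  f(1.400000) = -1.040000
  f'(1.400000) = 2.800000
  x_1 = 1.400000 - (-1.040000)/2.800000 = 1.771429
Iteration 2:
  f(1.771429) = 0.137959
  f'(1.771429) = 3.542857
  x_2 = 1.771429 - 0.137959/3.542857 = 1.732488
Iteration 3:
  f(1.732488) = 0.001516
  f'(1.732488) = 3.464977
  x_3 = 1.732488 - 0.001516/3.464977 = 1.732051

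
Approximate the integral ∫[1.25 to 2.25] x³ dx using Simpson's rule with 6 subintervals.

f(x) = x³
a = 1.25, b = 2.25, n = 6
h = (b - a)/n = 0.166667

Simpson's rule: (h/3)[f(x₀) + 4f(x₁) + 2f(x₂) + ... + f(xₙ)]

x_0 = 1.2500, f(x_0) = 1.953125, coefficient = 1
x_1 = 1.4167, f(x_1) = 2.843171, coefficient = 4
x_2 = 1.5833, f(x_2) = 3.969329, coefficient = 2
x_3 = 1.7500, f(x_3) = 5.359375, coefficient = 4
x_4 = 1.9167, f(x_4) = 7.041088, coefficient = 2
x_5 = 2.0833, f(x_5) = 9.042245, coefficient = 4
x_6 = 2.2500, f(x_6) = 11.390625, coefficient = 1

I ≈ (0.166667/3) × 104.343750 = 5.796875
Exact value: 5.796875
Error: 0.000000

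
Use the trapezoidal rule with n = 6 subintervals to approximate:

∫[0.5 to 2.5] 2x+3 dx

f(x) = 2x+3
a = 0.5, b = 2.5, n = 6
h = (b - a)/n = 0.333333

Trapezoidal rule: (h/2)[f(x₀) + 2f(x₁) + 2f(x₂) + ... + f(xₙ)]

x_0 = 0.5000, f(x_0) = 4.000000, coefficient = 1
x_1 = 0.8333, f(x_1) = 4.666667, coefficient = 2
x_2 = 1.1667, f(x_2) = 5.333333, coefficient = 2
x_3 = 1.5000, f(x_3) = 6.000000, coefficient = 2
x_4 = 1.8333, f(x_4) = 6.666667, coefficient = 2
x_5 = 2.1667, f(x_5) = 7.333333, coefficient = 2
x_6 = 2.5000, f(x_6) = 8.000000, coefficient = 1

I ≈ (0.333333/2) × 72.000000 = 12.000000
Exact value: 12.000000
Error: 0.000000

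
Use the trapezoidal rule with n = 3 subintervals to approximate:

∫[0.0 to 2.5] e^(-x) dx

f(x) = e^(-x)
a = 0.0, b = 2.5, n = 3
h = (b - a)/n = 0.833333

Trapezoidal rule: (h/2)[f(x₀) + 2f(x₁) + 2f(x₂) + ... + f(xₙ)]

x_0 = 0.0000, f(x_0) = 1.000000, coefficient = 1
x_1 = 0.8333, f(x_1) = 0.434598, coefficient = 2
x_2 = 1.6667, f(x_2) = 0.188876, coefficient = 2
x_3 = 2.5000, f(x_3) = 0.082085, coefficient = 1

I ≈ (0.833333/2) × 2.329033 = 0.970430
Exact value: 0.917915
Error: 0.052515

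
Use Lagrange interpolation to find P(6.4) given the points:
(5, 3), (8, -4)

Lagrange interpolation formula:
P(x) = Σ yᵢ × Lᵢ(x)
where Lᵢ(x) = Π_{j≠i} (x - xⱼ)/(xᵢ - xⱼ)

L_0(6.4) = (6.4 - 8)/(5 - 8) = 0.533333
L_1(6.4) = (6.4 - 5)/(8 - 5) = 0.466667

P(6.4) = 3×L_0(6.4) + (-4)×L_1(6.4)
P(6.4) = -0.266667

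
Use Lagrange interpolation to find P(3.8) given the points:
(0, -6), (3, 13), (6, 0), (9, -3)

Lagrange interpolation formula:
P(x) = Σ yᵢ × Lᵢ(x)
where Lᵢ(x) = Π_{j≠i} (x - xⱼ)/(xᵢ - xⱼ)

L_0(3.8) = (3.8 - 3)/(0 - 3) × (3.8 - 6)/(0 - 6) × (3.8 - 9)/(0 - 9) = -0.056494
L_1(3.8) = (3.8 - 0)/(3 - 0) × (3.8 - 6)/(3 - 6) × (3.8 - 9)/(3 - 9) = 0.805037
L_2(3.8) = (3.8 - 0)/(6 - 0) × (3.8 - 3)/(6 - 3) × (3.8 - 9)/(6 - 9) = 0.292741
L_3(3.8) = (3.8 - 0)/(9 - 0) × (3.8 - 3)/(9 - 3) × (3.8 - 6)/(9 - 6) = -0.041284

P(3.8) = (-6)×L_0(3.8) + 13×L_1(3.8) + 0×L_2(3.8) + (-3)×L_3(3.8)
P(3.8) = 10.928296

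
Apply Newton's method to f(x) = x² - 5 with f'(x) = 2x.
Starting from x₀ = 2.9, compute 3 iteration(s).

f(x) = x² - 5
f'(x) = 2x
x₀ = 2.9

Newton-Raphson formula: x_{n+1} = x_n - f(x_n)/f'(x_n)

Iteration 1:
  f(2.900000) = 3.410000
  f'(2.900000) = 5.800000
  x_1 = 2.900000 - 3.410000/5.800000 = 2.312069
Iteration 2:
  f(2.312069) = 0.345663
  f'(2.312069) = 4.624138
  x_2 = 2.312069 - 0.345663/4.624138 = 2.237317
Iteration 3:
  f(2.237317) = 0.005588
  f'(2.237317) = 4.474634
  x_3 = 2.237317 - 0.005588/4.474634 = 2.236068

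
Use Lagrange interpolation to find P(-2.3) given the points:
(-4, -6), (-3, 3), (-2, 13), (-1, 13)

Lagrange interpolation formula:
P(x) = Σ yᵢ × Lᵢ(x)
where Lᵢ(x) = Π_{j≠i} (x - xⱼ)/(xᵢ - xⱼ)

L_0(-2.3) = (-2.3 - (-3))/(-4 - (-3)) × (-2.3 - (-2))/(-4 - (-2)) × (-2.3 - (-1))/(-4 - (-1)) = -0.045500
L_1(-2.3) = (-2.3 - (-4))/(-3 - (-4)) × (-2.3 - (-2))/(-3 - (-2)) × (-2.3 - (-1))/(-3 - (-1)) = 0.331500
L_2(-2.3) = (-2.3 - (-4))/(-2 - (-4)) × (-2.3 - (-3))/(-2 - (-3)) × (-2.3 - (-1))/(-2 - (-1)) = 0.773500
L_3(-2.3) = (-2.3 - (-4))/(-1 - (-4)) × (-2.3 - (-3))/(-1 - (-3)) × (-2.3 - (-2))/(-1 - (-2)) = -0.059500

P(-2.3) = (-6)×L_0(-2.3) + 3×L_1(-2.3) + 13×L_2(-2.3) + 13×L_3(-2.3)
P(-2.3) = 10.549500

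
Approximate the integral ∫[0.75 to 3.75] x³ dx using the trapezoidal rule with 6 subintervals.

f(x) = x³
a = 0.75, b = 3.75, n = 6
h = (b - a)/n = 0.500000

Trapezoidal rule: (h/2)[f(x₀) + 2f(x₁) + 2f(x₂) + ... + f(xₙ)]

x_0 = 0.7500, f(x_0) = 0.421875, coefficient = 1
x_1 = 1.2500, f(x_1) = 1.953125, coefficient = 2
x_2 = 1.7500, f(x_2) = 5.359375, coefficient = 2
x_3 = 2.2500, f(x_3) = 11.390625, coefficient = 2
x_4 = 2.7500, f(x_4) = 20.796875, coefficient = 2
x_5 = 3.2500, f(x_5) = 34.328125, coefficient = 2
x_6 = 3.7500, f(x_6) = 52.734375, coefficient = 1

I ≈ (0.500000/2) × 200.812500 = 50.203125
Exact value: 49.359375
Error: 0.843750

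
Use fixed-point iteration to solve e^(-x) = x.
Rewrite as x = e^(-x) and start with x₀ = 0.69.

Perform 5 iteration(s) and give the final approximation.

Equation: e^(-x) = x
Fixed-point form: x = e^(-x)
x₀ = 0.69

x_1 = g(0.690000) = 0.501576
x_2 = g(0.501576) = 0.605575
x_3 = g(0.605575) = 0.545760
x_4 = g(0.545760) = 0.579401
x_5 = g(0.579401) = 0.560234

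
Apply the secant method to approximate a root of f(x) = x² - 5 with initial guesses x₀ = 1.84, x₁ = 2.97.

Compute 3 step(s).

f(x) = x² - 5
x₀ = 1.84, x₁ = 2.97

Secant formula: x_{n+1} = x_n - f(x_n)(x_n - x_{n-1})/(f(x_n) - f(x_{n-1}))

Iteration 1:
  f(1.840000) = -1.614400
  f(2.970000) = 3.820900
  x_2 = 2.970000 - 3.820900×(2.970000 - 1.840000)/(3.820900 - (-1.614400))
       = 2.175634
Iteration 2:
  f(2.970000) = 3.820900
  f(2.175634) = -0.266616
  x_3 = 2.175634 - (-0.266616)×(2.175634 - 2.970000)/(-0.266616 - 3.820900)
       = 2.227448
Iteration 3:
  f(2.175634) = -0.266616
  f(2.227448) = -0.038475
  x_4 = 2.227448 - (-0.038475)×(2.227448 - 2.175634)/(-0.038475 - (-0.266616))
       = 2.236186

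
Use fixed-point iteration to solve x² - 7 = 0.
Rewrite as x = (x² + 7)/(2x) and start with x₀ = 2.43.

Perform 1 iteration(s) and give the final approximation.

Equation: x² - 7 = 0
Fixed-point form: x = (x² + 7)/(2x)
x₀ = 2.43

x_1 = g(2.430000) = 2.655329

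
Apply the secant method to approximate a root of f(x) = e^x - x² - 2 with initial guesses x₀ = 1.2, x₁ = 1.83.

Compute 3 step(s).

f(x) = e^x - x² - 2
x₀ = 1.2, x₁ = 1.83

Secant formula: x_{n+1} = x_n - f(x_n)(x_n - x_{n-1})/(f(x_n) - f(x_{n-1}))

Iteration 1:
  f(1.200000) = -0.119883
  f(1.830000) = 0.884987
  x_2 = 1.830000 - 0.884987×(1.830000 - 1.200000)/(0.884987 - (-0.119883))
       = 1.275160
Iteration 2:
  f(1.830000) = 0.884987
  f(1.275160) = -0.046759
  x_3 = 1.275160 - (-0.046759)×(1.275160 - 1.830000)/(-0.046759 - 0.884987)
       = 1.303004
Iteration 3:
  f(1.275160) = -0.046759
  f(1.303004) = -0.017483
  x_4 = 1.303004 - (-0.017483)×(1.303004 - 1.275160)/(-0.017483 - (-0.046759))
       = 1.319633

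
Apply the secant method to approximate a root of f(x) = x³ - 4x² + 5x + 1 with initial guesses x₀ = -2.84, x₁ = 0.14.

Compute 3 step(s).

f(x) = x³ - 4x² + 5x + 1
x₀ = -2.84, x₁ = 0.14

Secant formula: x_{n+1} = x_n - f(x_n)(x_n - x_{n-1})/(f(x_n) - f(x_{n-1}))

Iteration 1:
  f(-2.840000) = -68.368704
  f(0.140000) = 1.624344
  x_2 = 0.140000 - 1.624344×(0.140000 - (-2.840000))/(1.624344 - (-68.368704))
       = 0.070842
Iteration 2:
  f(0.140000) = 1.624344
  f(0.070842) = 1.334493
  x_3 = 0.070842 - 1.334493×(0.070842 - 0.140000)/(1.334493 - 1.624344)
       = -0.247564
Iteration 3:
  f(0.070842) = 1.334493
  f(-0.247564) = -0.498142
  x_4 = -0.247564 - (-0.498142)×(-0.247564 - 0.070842)/(-0.498142 - 1.334493)
       = -0.161015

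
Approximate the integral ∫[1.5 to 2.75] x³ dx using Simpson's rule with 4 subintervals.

f(x) = x³
a = 1.5, b = 2.75, n = 4
h = (b - a)/n = 0.312500

Simpson's rule: (h/3)[f(x₀) + 4f(x₁) + 2f(x₂) + ... + f(xₙ)]

x_0 = 1.5000, f(x_0) = 3.375000, coefficient = 1
x_1 = 1.8125, f(x_1) = 5.954346, coefficient = 4
x_2 = 2.1250, f(x_2) = 9.595703, coefficient = 2
x_3 = 2.4375, f(x_3) = 14.482178, coefficient = 4
x_4 = 2.7500, f(x_4) = 20.796875, coefficient = 1

I ≈ (0.312500/3) × 125.109375 = 13.032227
Exact value: 13.032227
Error: 0.000000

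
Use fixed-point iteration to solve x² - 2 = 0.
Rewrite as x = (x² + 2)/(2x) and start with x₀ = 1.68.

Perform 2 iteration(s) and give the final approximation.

Equation: x² - 2 = 0
Fixed-point form: x = (x² + 2)/(2x)
x₀ = 1.68

x_1 = g(1.680000) = 1.435238
x_2 = g(1.435238) = 1.414368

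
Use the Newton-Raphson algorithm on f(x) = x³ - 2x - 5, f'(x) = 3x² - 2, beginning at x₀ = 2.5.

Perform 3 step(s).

f(x) = x³ - 2x - 5
f'(x) = 3x² - 2
x₀ = 2.5

Newton-Raphson formula: x_{n+1} = x_n - f(x_n)/f'(x_n)

Iteration 1:
  f(2.500000) = 5.625000
  f'(2.500000) = 16.750000
  x_1 = 2.500000 - 5.625000/16.750000 = 2.164179
Iteration 2:
  f(2.164179) = 0.807945
  f'(2.164179) = 12.051014
  x_2 = 2.164179 - 0.807945/12.051014 = 2.097135
Iteration 3:
  f(2.097135) = 0.028882
  f'(2.097135) = 11.193930
  x_3 = 2.097135 - 0.028882/11.193930 = 2.094555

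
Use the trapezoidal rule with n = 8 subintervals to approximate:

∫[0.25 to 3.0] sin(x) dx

f(x) = sin(x)
a = 0.25, b = 3.0, n = 8
h = (b - a)/n = 0.343750

Trapezoidal rule: (h/2)[f(x₀) + 2f(x₁) + 2f(x₂) + ... + f(xₙ)]

x_0 = 0.2500, f(x_0) = 0.247404, coefficient = 1
x_1 = 0.5938, f(x_1) = 0.559473, coefficient = 2
x_2 = 0.9375, f(x_2) = 0.806081, coefficient = 2
x_3 = 1.2812, f(x_3) = 0.958374, coefficient = 2
x_4 = 1.6250, f(x_4) = 0.998531, coefficient = 2
x_5 = 1.9688, f(x_5) = 0.921856, coefficient = 2
x_6 = 2.3125, f(x_6) = 0.737319, coefficient = 2
x_7 = 2.6562, f(x_7) = 0.466511, coefficient = 2
x_8 = 3.0000, f(x_8) = 0.141120, coefficient = 1

I ≈ (0.343750/2) × 11.284814 = 1.939577
Exact value: 1.958905
Error: 0.019327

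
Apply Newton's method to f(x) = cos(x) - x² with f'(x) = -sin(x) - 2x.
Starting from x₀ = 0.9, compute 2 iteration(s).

f(x) = cos(x) - x²
f'(x) = -sin(x) - 2x
x₀ = 0.9

Newton-Raphson formula: x_{n+1} = x_n - f(x_n)/f'(x_n)

Iteration 1:
  f(0.900000) = -0.188390
  f'(0.900000) = -2.583327
  x_1 = 0.900000 - (-0.188390)/(-2.583327) = 0.827075
Iteration 2:
  f(0.827075) = -0.007021
  f'(0.827075) = -2.390103
  x_2 = 0.827075 - (-0.007021)/(-2.390103) = 0.824137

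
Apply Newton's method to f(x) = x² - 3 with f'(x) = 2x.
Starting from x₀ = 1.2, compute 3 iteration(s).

f(x) = x² - 3
f'(x) = 2x
x₀ = 1.2

Newton-Raphson formula: x_{n+1} = x_n - f(x_n)/f'(x_n)

Iteration 1:
  f(1.200000) = -1.560000
  f'(1.200000) = 2.400000
  x_1 = 1.200000 - (-1.560000)/2.400000 = 1.850000
Iteration 2:
  f(1.850000) = 0.422500
  f'(1.850000) = 3.700000
  x_2 = 1.850000 - 0.422500/3.700000 = 1.735811
Iteration 3:
  f(1.735811) = 0.013039
  f'(1.735811) = 3.471622
  x_3 = 1.735811 - 0.013039/3.471622 = 1.732055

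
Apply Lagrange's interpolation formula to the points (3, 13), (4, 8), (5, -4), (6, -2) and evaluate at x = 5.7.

Lagrange interpolation formula:
P(x) = Σ yᵢ × Lᵢ(x)
where Lᵢ(x) = Π_{j≠i} (x - xⱼ)/(xᵢ - xⱼ)

L_0(5.7) = (5.7 - 4)/(3 - 4) × (5.7 - 5)/(3 - 5) × (5.7 - 6)/(3 - 6) = 0.059500
L_1(5.7) = (5.7 - 3)/(4 - 3) × (5.7 - 5)/(4 - 5) × (5.7 - 6)/(4 - 6) = -0.283500
L_2(5.7) = (5.7 - 3)/(5 - 3) × (5.7 - 4)/(5 - 4) × (5.7 - 6)/(5 - 6) = 0.688500
L_3(5.7) = (5.7 - 3)/(6 - 3) × (5.7 - 4)/(6 - 4) × (5.7 - 5)/(6 - 5) = 0.535500

P(5.7) = 13×L_0(5.7) + 8×L_1(5.7) + (-4)×L_2(5.7) + (-2)×L_3(5.7)
P(5.7) = -5.319500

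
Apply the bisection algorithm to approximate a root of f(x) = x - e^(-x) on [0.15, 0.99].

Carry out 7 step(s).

f(x) = x - e^(-x)
Initial interval: [0.15, 0.99]

Iteration 1:
  c_1 = (0.150000 + 0.990000)/2 = 0.570000
  f(c_1) = f(0.570000) = 0.004475
  f(a) × f(c) < 0, new interval: [0.150000, 0.570000]
Iteration 2:
  c_2 = (0.150000 + 0.570000)/2 = 0.360000
  f(c_2) = f(0.360000) = -0.337676
  f(a) × f(c) ≥ 0, new interval: [0.360000, 0.570000]
Iteration 3:
  c_3 = (0.360000 + 0.570000)/2 = 0.465000
  f(c_3) = f(0.465000) = -0.163135
  f(a) × f(c) ≥ 0, new interval: [0.465000, 0.570000]
Iteration 4:
  c_4 = (0.465000 + 0.570000)/2 = 0.517500
  f(c_4) = f(0.517500) = -0.078509
  f(a) × f(c) ≥ 0, new interval: [0.517500, 0.570000]
Iteration 5:
  c_5 = (0.517500 + 0.570000)/2 = 0.543750
  f(c_5) = f(0.543750) = -0.036817
  f(a) × f(c) ≥ 0, new interval: [0.543750, 0.570000]
Iteration 6:
  c_6 = (0.543750 + 0.570000)/2 = 0.556875
  f(c_6) = f(0.556875) = -0.016122
  f(a) × f(c) ≥ 0, new interval: [0.556875, 0.570000]
Iteration 7:
  c_7 = (0.556875 + 0.570000)/2 = 0.563438
  f(c_7) = f(0.563438) = -0.005811
  f(a) × f(c) ≥ 0, new interval: [0.563438, 0.570000]

After 7 iteration(s), the approximation is c_7 = 0.563438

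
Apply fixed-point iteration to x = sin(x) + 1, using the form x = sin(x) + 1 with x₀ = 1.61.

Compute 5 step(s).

Equation: x = sin(x) + 1
Fixed-point form: x = sin(x) + 1
x₀ = 1.61

x_1 = g(1.610000) = 1.999232
x_2 = g(1.999232) = 1.909617
x_3 = g(1.909617) = 1.943147
x_4 = g(1.943147) = 1.931475
x_5 = g(1.931475) = 1.935658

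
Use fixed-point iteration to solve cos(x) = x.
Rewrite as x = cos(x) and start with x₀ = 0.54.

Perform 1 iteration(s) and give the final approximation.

Equation: cos(x) = x
Fixed-point form: x = cos(x)
x₀ = 0.54

x_1 = g(0.540000) = 0.857709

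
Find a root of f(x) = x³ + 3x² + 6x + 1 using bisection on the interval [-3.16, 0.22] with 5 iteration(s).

f(x) = x³ + 3x² + 6x + 1
Initial interval: [-3.16, 0.22]

Iteration 1:
  c_1 = (-3.160000 + 0.220000)/2 = -1.470000
  f(c_1) = f(-1.470000) = -4.513823
  f(a) × f(c) ≥ 0, new interval: [-1.470000, 0.220000]
Iteration 2:
  c_2 = (-1.470000 + 0.220000)/2 = -0.625000
  f(c_2) = f(-0.625000) = -1.822266
  f(a) × f(c) ≥ 0, new interval: [-0.625000, 0.220000]
Iteration 3:
  c_3 = (-0.625000 + 0.220000)/2 = -0.202500
  f(c_3) = f(-0.202500) = -0.100285
  f(a) × f(c) ≥ 0, new interval: [-0.202500, 0.220000]
Iteration 4:
  c_4 = (-0.202500 + 0.220000)/2 = 0.008750
  f(c_4) = f(0.008750) = 1.052730
  f(a) × f(c) < 0, new interval: [-0.202500, 0.008750]
Iteration 5:
  c_5 = (-0.202500 + 0.008750)/2 = -0.096875
  f(c_5) = f(-0.096875) = 0.445995
  f(a) × f(c) < 0, new interval: [-0.202500, -0.096875]

After 5 iteration(s), the approximation is c_5 = -0.096875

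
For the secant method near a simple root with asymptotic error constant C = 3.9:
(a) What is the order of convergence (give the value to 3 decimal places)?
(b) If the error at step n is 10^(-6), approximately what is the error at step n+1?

(a) Secant method has superlinear convergence with order φ = (1+√5)/2 ≈ 1.618.
    This means |e_{n+1}| ≈ C|e_n|^1.618.

(b) With |e_n| = 10^(-6) and C = 3.9:
    |e_{n+1}| ≈ 3.9 × (10^(-6))^1.618 = 3.9 × 10^(-9.71)

(a) ≈ 1.618 (golden ratio); (b) |e_{n+1}| ≈ 7.636e-10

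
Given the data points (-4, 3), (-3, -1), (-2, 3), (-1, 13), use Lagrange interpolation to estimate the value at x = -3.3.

Lagrange interpolation formula:
P(x) = Σ yᵢ × Lᵢ(x)
where Lᵢ(x) = Π_{j≠i} (x - xⱼ)/(xᵢ - xⱼ)

L_0(-3.3) = (-3.3 - (-3))/(-4 - (-3)) × (-3.3 - (-2))/(-4 - (-2)) × (-3.3 - (-1))/(-4 - (-1)) = 0.149500
L_1(-3.3) = (-3.3 - (-4))/(-3 - (-4)) × (-3.3 - (-2))/(-3 - (-2)) × (-3.3 - (-1))/(-3 - (-1)) = 1.046500
L_2(-3.3) = (-3.3 - (-4))/(-2 - (-4)) × (-3.3 - (-3))/(-2 - (-3)) × (-3.3 - (-1))/(-2 - (-1)) = -0.241500
L_3(-3.3) = (-3.3 - (-4))/(-1 - (-4)) × (-3.3 - (-3))/(-1 - (-3)) × (-3.3 - (-2))/(-1 - (-2)) = 0.045500

P(-3.3) = 3×L_0(-3.3) + (-1)×L_1(-3.3) + 3×L_2(-3.3) + 13×L_3(-3.3)
P(-3.3) = -0.731000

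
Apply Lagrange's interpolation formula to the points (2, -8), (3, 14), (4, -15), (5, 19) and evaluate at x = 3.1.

Lagrange interpolation formula:
P(x) = Σ yᵢ × Lᵢ(x)
where Lᵢ(x) = Π_{j≠i} (x - xⱼ)/(xᵢ - xⱼ)

L_0(3.1) = (3.1 - 3)/(2 - 3) × (3.1 - 4)/(2 - 4) × (3.1 - 5)/(2 - 5) = -0.028500
L_1(3.1) = (3.1 - 2)/(3 - 2) × (3.1 - 4)/(3 - 4) × (3.1 - 5)/(3 - 5) = 0.940500
L_2(3.1) = (3.1 - 2)/(4 - 2) × (3.1 - 3)/(4 - 3) × (3.1 - 5)/(4 - 5) = 0.104500
L_3(3.1) = (3.1 - 2)/(5 - 2) × (3.1 - 3)/(5 - 3) × (3.1 - 4)/(5 - 4) = -0.016500

P(3.1) = (-8)×L_0(3.1) + 14×L_1(3.1) + (-15)×L_2(3.1) + 19×L_3(3.1)
P(3.1) = 11.514000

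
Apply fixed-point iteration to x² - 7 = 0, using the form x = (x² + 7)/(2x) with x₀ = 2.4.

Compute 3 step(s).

Equation: x² - 7 = 0
Fixed-point form: x = (x² + 7)/(2x)
x₀ = 2.4

x_1 = g(2.400000) = 2.658333
x_2 = g(2.658333) = 2.645781
x_3 = g(2.645781) = 2.645751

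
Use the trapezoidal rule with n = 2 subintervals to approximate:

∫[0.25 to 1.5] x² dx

f(x) = x²
a = 0.25, b = 1.5, n = 2
h = (b - a)/n = 0.625000

Trapezoidal rule: (h/2)[f(x₀) + 2f(x₁) + 2f(x₂) + ... + f(xₙ)]

x_0 = 0.2500, f(x_0) = 0.062500, coefficient = 1
x_1 = 0.8750, f(x_1) = 0.765625, coefficient = 2
x_2 = 1.5000, f(x_2) = 2.250000, coefficient = 1

I ≈ (0.625000/2) × 3.843750 = 1.201172
Exact value: 1.119792
Error: 0.081380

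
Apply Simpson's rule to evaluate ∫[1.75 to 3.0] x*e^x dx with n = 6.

f(x) = x*e^x
a = 1.75, b = 3.0, n = 6
h = (b - a)/n = 0.208333

Simpson's rule: (h/3)[f(x₀) + 4f(x₁) + 2f(x₂) + ... + f(xₙ)]

x_0 = 1.7500, f(x_0) = 10.070555, coefficient = 1
x_1 = 1.9583, f(x_1) = 13.879697, coefficient = 4
x_2 = 2.1667, f(x_2) = 18.913133, coefficient = 2
x_3 = 2.3750, f(x_3) = 25.533656, coefficient = 4
x_4 = 2.5833, f(x_4) = 34.206439, coefficient = 2
x_5 = 2.7917, f(x_5) = 45.526995, coefficient = 4
x_6 = 3.0000, f(x_6) = 60.256611, coefficient = 1

I ≈ (0.208333/3) × 516.327703 = 35.856090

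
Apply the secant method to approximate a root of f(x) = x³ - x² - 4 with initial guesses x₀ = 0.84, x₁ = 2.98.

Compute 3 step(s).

f(x) = x³ - x² - 4
x₀ = 0.84, x₁ = 2.98

Secant formula: x_{n+1} = x_n - f(x_n)(x_n - x_{n-1})/(f(x_n) - f(x_{n-1}))

Iteration 1:
  f(0.840000) = -4.112896
  f(2.980000) = 13.583192
  x_2 = 2.980000 - 13.583192×(2.980000 - 0.840000)/(13.583192 - (-4.112896))
       = 1.337375
Iteration 2:
  f(2.980000) = 13.583192
  f(1.337375) = -3.396580
  x_3 = 1.337375 - (-3.396580)×(1.337375 - 2.980000)/(-3.396580 - 13.583192)
       = 1.665961
Iteration 3:
  f(1.337375) = -3.396580
  f(1.665961) = -2.151676
  x_4 = 1.665961 - (-2.151676)×(1.665961 - 1.337375)/(-2.151676 - (-3.396580))
       = 2.233884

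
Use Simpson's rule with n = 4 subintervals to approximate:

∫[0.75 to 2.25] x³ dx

f(x) = x³
a = 0.75, b = 2.25, n = 4
h = (b - a)/n = 0.375000

Simpson's rule: (h/3)[f(x₀) + 4f(x₁) + 2f(x₂) + ... + f(xₙ)]

x_0 = 0.7500, f(x_0) = 0.421875, coefficient = 1
x_1 = 1.1250, f(x_1) = 1.423828, coefficient = 4
x_2 = 1.5000, f(x_2) = 3.375000, coefficient = 2
x_3 = 1.8750, f(x_3) = 6.591797, coefficient = 4
x_4 = 2.2500, f(x_4) = 11.390625, coefficient = 1

I ≈ (0.375000/3) × 50.625000 = 6.328125
Exact value: 6.328125
Error: 0.000000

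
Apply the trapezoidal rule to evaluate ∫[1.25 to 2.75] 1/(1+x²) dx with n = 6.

f(x) = 1/(1+x²)
a = 1.25, b = 2.75, n = 6
h = (b - a)/n = 0.250000

Trapezoidal rule: (h/2)[f(x₀) + 2f(x₁) + 2f(x₂) + ... + f(xₙ)]

x_0 = 1.2500, f(x_0) = 0.390244, coefficient = 1
x_1 = 1.5000, f(x_1) = 0.307692, coefficient = 2
x_2 = 1.7500, f(x_2) = 0.246154, coefficient = 2
x_3 = 2.0000, f(x_3) = 0.200000, coefficient = 2
x_4 = 2.2500, f(x_4) = 0.164948, coefficient = 2
x_5 = 2.5000, f(x_5) = 0.137931, coefficient = 2
x_6 = 2.7500, f(x_6) = 0.116788, coefficient = 1

I ≈ (0.250000/2) × 2.620484 = 0.327560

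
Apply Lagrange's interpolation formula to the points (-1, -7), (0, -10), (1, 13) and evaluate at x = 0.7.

Lagrange interpolation formula:
P(x) = Σ yᵢ × Lᵢ(x)
where Lᵢ(x) = Π_{j≠i} (x - xⱼ)/(xᵢ - xⱼ)

L_0(0.7) = (0.7 - 0)/(-1 - 0) × (0.7 - 1)/(-1 - 1) = -0.105000
L_1(0.7) = (0.7 - (-1))/(0 - (-1)) × (0.7 - 1)/(0 - 1) = 0.510000
L_2(0.7) = (0.7 - (-1))/(1 - (-1)) × (0.7 - 0)/(1 - 0) = 0.595000

P(0.7) = (-7)×L_0(0.7) + (-10)×L_1(0.7) + 13×L_2(0.7)
P(0.7) = 3.370000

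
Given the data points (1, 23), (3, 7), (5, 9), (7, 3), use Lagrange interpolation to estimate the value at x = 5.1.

Lagrange interpolation formula:
P(x) = Σ yᵢ × Lᵢ(x)
where Lᵢ(x) = Π_{j≠i} (x - xⱼ)/(xᵢ - xⱼ)

L_0(5.1) = (5.1 - 3)/(1 - 3) × (5.1 - 5)/(1 - 5) × (5.1 - 7)/(1 - 7) = 0.008312
L_1(5.1) = (5.1 - 1)/(3 - 1) × (5.1 - 5)/(3 - 5) × (5.1 - 7)/(3 - 7) = -0.048687
L_2(5.1) = (5.1 - 1)/(5 - 1) × (5.1 - 3)/(5 - 3) × (5.1 - 7)/(5 - 7) = 1.022437
L_3(5.1) = (5.1 - 1)/(7 - 1) × (5.1 - 3)/(7 - 3) × (5.1 - 5)/(7 - 5) = 0.017937

P(5.1) = 23×L_0(5.1) + 7×L_1(5.1) + 9×L_2(5.1) + 3×L_3(5.1)
P(5.1) = 9.106125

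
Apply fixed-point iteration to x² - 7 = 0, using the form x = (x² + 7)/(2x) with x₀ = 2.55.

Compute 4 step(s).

Equation: x² - 7 = 0
Fixed-point form: x = (x² + 7)/(2x)
x₀ = 2.55

x_1 = g(2.550000) = 2.647549
x_2 = g(2.647549) = 2.645752
x_3 = g(2.645752) = 2.645751
x_4 = g(2.645751) = 2.645751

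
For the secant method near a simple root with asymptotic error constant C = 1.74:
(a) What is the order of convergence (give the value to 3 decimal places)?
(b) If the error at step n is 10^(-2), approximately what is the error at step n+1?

(a) Secant method has superlinear convergence with order φ = (1+√5)/2 ≈ 1.618.
    This means |e_{n+1}| ≈ C|e_n|^1.618.

(b) With |e_n| = 10^(-2) and C = 1.74:
    |e_{n+1}| ≈ 1.74 × (10^(-2))^1.618 = 1.74 × 10^(-3.24)

(a) ≈ 1.618 (golden ratio); (b) |e_{n+1}| ≈ 1.010e-03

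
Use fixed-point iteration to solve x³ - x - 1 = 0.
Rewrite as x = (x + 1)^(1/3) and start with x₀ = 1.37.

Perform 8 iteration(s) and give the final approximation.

Equation: x³ - x - 1 = 0
Fixed-point form: x = (x + 1)^(1/3)
x₀ = 1.37

x_1 = g(1.370000) = 1.333264
x_2 = g(1.333264) = 1.326339
x_3 = g(1.326339) = 1.325026
x_4 = g(1.325026) = 1.324776
x_5 = g(1.324776) = 1.324729
x_6 = g(1.324729) = 1.324720
x_7 = g(1.324720) = 1.324718
x_8 = g(1.324718) = 1.324718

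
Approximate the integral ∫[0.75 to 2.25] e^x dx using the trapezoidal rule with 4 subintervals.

f(x) = e^x
a = 0.75, b = 2.25, n = 4
h = (b - a)/n = 0.375000

Trapezoidal rule: (h/2)[f(x₀) + 2f(x₁) + 2f(x₂) + ... + f(xₙ)]

x_0 = 0.7500, f(x_0) = 2.117000, coefficient = 1
x_1 = 1.1250, f(x_1) = 3.080217, coefficient = 2
x_2 = 1.5000, f(x_2) = 4.481689, coefficient = 2
x_3 = 1.8750, f(x_3) = 6.520819, coefficient = 2
x_4 = 2.2500, f(x_4) = 9.487736, coefficient = 1

I ≈ (0.375000/2) × 39.770186 = 7.456910
Exact value: 7.370736
Error: 0.086174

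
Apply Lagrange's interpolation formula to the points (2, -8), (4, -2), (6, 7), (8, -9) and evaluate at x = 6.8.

Lagrange interpolation formula:
P(x) = Σ yᵢ × Lᵢ(x)
where Lᵢ(x) = Π_{j≠i} (x - xⱼ)/(xᵢ - xⱼ)

L_0(6.8) = (6.8 - 4)/(2 - 4) × (6.8 - 6)/(2 - 6) × (6.8 - 8)/(2 - 8) = 0.056000
L_1(6.8) = (6.8 - 2)/(4 - 2) × (6.8 - 6)/(4 - 6) × (6.8 - 8)/(4 - 8) = -0.288000
L_2(6.8) = (6.8 - 2)/(6 - 2) × (6.8 - 4)/(6 - 4) × (6.8 - 8)/(6 - 8) = 1.008000
L_3(6.8) = (6.8 - 2)/(8 - 2) × (6.8 - 4)/(8 - 4) × (6.8 - 6)/(8 - 6) = 0.224000

P(6.8) = (-8)×L_0(6.8) + (-2)×L_1(6.8) + 7×L_2(6.8) + (-9)×L_3(6.8)
P(6.8) = 5.168000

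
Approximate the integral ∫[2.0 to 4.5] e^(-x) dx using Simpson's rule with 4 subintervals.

f(x) = e^(-x)
a = 2.0, b = 4.5, n = 4
h = (b - a)/n = 0.625000

Simpson's rule: (h/3)[f(x₀) + 4f(x₁) + 2f(x₂) + ... + f(xₙ)]

x_0 = 2.0000, f(x_0) = 0.135335, coefficient = 1
x_1 = 2.6250, f(x_1) = 0.072440, coefficient = 4
x_2 = 3.2500, f(x_2) = 0.038774, coefficient = 2
x_3 = 3.8750, f(x_3) = 0.020754, coefficient = 4
x_4 = 4.5000, f(x_4) = 0.011109, coefficient = 1

I ≈ (0.625000/3) × 0.596769 = 0.124327
Exact value: 0.124226
Error: 0.000101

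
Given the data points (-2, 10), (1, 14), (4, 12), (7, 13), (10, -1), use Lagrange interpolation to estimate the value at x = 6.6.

Lagrange interpolation formula:
P(x) = Σ yᵢ × Lᵢ(x)
where Lᵢ(x) = Π_{j≠i} (x - xⱼ)/(xᵢ - xⱼ)

L_0(6.6) = (6.6 - 1)/(-2 - 1) × (6.6 - 4)/(-2 - 4) × (6.6 - 7)/(-2 - 7) × (6.6 - 10)/(-2 - 10) = 0.010186
L_1(6.6) = (6.6 - (-2))/(1 - (-2)) × (6.6 - 4)/(1 - 4) × (6.6 - 7)/(1 - 7) × (6.6 - 10)/(1 - 10) = -0.062571
L_2(6.6) = (6.6 - (-2))/(4 - (-2)) × (6.6 - 1)/(4 - 1) × (6.6 - 7)/(4 - 7) × (6.6 - 10)/(4 - 10) = 0.202153
L_3(6.6) = (6.6 - (-2))/(7 - (-2)) × (6.6 - 1)/(7 - 1) × (6.6 - 4)/(7 - 4) × (6.6 - 10)/(7 - 10) = 0.875997
L_4(6.6) = (6.6 - (-2))/(10 - (-2)) × (6.6 - 1)/(10 - 1) × (6.6 - 4)/(10 - 4) × (6.6 - 7)/(10 - 7) = -0.025765

P(6.6) = 10×L_0(6.6) + 14×L_1(6.6) + 12×L_2(6.6) + 13×L_3(6.6) + (-1)×L_4(6.6)
P(6.6) = 13.065422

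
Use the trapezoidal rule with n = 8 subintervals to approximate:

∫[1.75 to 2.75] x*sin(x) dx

f(x) = x*sin(x)
a = 1.75, b = 2.75, n = 8
h = (b - a)/n = 0.125000

Trapezoidal rule: (h/2)[f(x₀) + 2f(x₁) + 2f(x₂) + ... + f(xₙ)]

x_0 = 1.7500, f(x_0) = 1.721975, coefficient = 1
x_1 = 1.8750, f(x_1) = 1.788911, coefficient = 2
x_2 = 2.0000, f(x_2) = 1.818595, coefficient = 2
x_3 = 2.1250, f(x_3) = 1.806930, coefficient = 2
x_4 = 2.2500, f(x_4) = 1.750665, coefficient = 2
x_5 = 2.3750, f(x_5) = 1.647502, coefficient = 2
x_6 = 2.5000, f(x_6) = 1.496180, coefficient = 2
x_7 = 2.6250, f(x_7) = 1.296541, coefficient = 2
x_8 = 2.7500, f(x_8) = 1.049568, coefficient = 1

I ≈ (0.125000/2) × 25.982189 = 1.623887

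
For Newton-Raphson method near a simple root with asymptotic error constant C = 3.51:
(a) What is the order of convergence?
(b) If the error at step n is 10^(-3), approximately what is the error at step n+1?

(a) Newton-Raphson has quadratic (order 2) convergence near simple roots.
    This means |e_{n+1}| ≈ C|e_n|².

(b) With |e_n| = 10^(-3) and C = 3.51:
    |e_{n+1}| ≈ 3.51 × (10^(-3))² = 3.51 × 10^(-6)

(a) 2 (quadratic); (b) |e_{n+1}| ≈ 3.510e-06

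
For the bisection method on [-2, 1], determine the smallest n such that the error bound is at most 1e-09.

We need (b-a)/2^n ≤ 1e-09
(1 - (-2))/2^n ≤ 1e-09
3/2^n ≤ 1e-09
2^n ≥ 3000000000
n ≥ log₂(3000000000) = 31.48
n ≥ 32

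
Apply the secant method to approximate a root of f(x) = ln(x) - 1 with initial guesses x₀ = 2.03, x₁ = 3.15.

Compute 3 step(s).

f(x) = ln(x) - 1
x₀ = 2.03, x₁ = 3.15

Secant formula: x_{n+1} = x_n - f(x_n)(x_n - x_{n-1})/(f(x_n) - f(x_{n-1}))

Iteration 1:
  f(2.030000) = -0.291964
  f(3.150000) = 0.147402
  x_2 = 3.150000 - 0.147402×(3.150000 - 2.030000)/(0.147402 - (-0.291964))
       = 2.774253
Iteration 2:
  f(3.150000) = 0.147402
  f(2.774253) = 0.020381
  x_3 = 2.774253 - 0.020381×(2.774253 - 3.150000)/(0.020381 - 0.147402)
       = 2.713961
Iteration 3:
  f(2.774253) = 0.020381
  f(2.713961) = -0.001591
  x_4 = 2.713961 - (-0.001591)×(2.713961 - 2.774253)/(-0.001591 - 0.020381)
       = 2.718326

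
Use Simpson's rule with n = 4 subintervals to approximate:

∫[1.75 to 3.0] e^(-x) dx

f(x) = e^(-x)
a = 1.75, b = 3.0, n = 4
h = (b - a)/n = 0.312500

Simpson's rule: (h/3)[f(x₀) + 4f(x₁) + 2f(x₂) + ... + f(xₙ)]

x_0 = 1.7500, f(x_0) = 0.173774, coefficient = 1
x_1 = 2.0625, f(x_1) = 0.127136, coefficient = 4
x_2 = 2.3750, f(x_2) = 0.093014, coefficient = 2
x_3 = 2.6875, f(x_3) = 0.068051, coefficient = 4
x_4 = 3.0000, f(x_4) = 0.049787, coefficient = 1

I ≈ (0.312500/3) × 1.190336 = 0.123993
Exact value: 0.123987
Error: 0.000006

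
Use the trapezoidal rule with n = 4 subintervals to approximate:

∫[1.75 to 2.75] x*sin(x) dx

f(x) = x*sin(x)
a = 1.75, b = 2.75, n = 4
h = (b - a)/n = 0.250000

Trapezoidal rule: (h/2)[f(x₀) + 2f(x₁) + 2f(x₂) + ... + f(xₙ)]

x_0 = 1.7500, f(x_0) = 1.721975, coefficient = 1
x_1 = 2.0000, f(x_1) = 1.818595, coefficient = 2
x_2 = 2.2500, f(x_2) = 1.750665, coefficient = 2
x_3 = 2.5000, f(x_3) = 1.496180, coefficient = 2
x_4 = 2.7500, f(x_4) = 1.049568, coefficient = 1

I ≈ (0.250000/2) × 12.902423 = 1.612803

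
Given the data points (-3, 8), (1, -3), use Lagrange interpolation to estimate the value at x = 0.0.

Lagrange interpolation formula:
P(x) = Σ yᵢ × Lᵢ(x)
where Lᵢ(x) = Π_{j≠i} (x - xⱼ)/(xᵢ - xⱼ)

L_0(0.0) = (0.0 - 1)/(-3 - 1) = 0.250000
L_1(0.0) = (0.0 - (-3))/(1 - (-3)) = 0.750000

P(0.0) = 8×L_0(0.0) + (-3)×L_1(0.0)
P(0.0) = -0.250000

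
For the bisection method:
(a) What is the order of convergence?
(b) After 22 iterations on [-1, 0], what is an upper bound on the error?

(a) Bisection has linear (order 1) convergence; the error is halved each step.

(b) Error bound = (b-a)/2^n = (0 - (-1))/2^{22}
    = 1/2^{22}

(a) 1 (linear); (b) error ≤ 2.38e-07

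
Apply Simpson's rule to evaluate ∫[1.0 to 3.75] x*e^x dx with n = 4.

f(x) = x*e^x
a = 1.0, b = 3.75, n = 4
h = (b - a)/n = 0.687500

Simpson's rule: (h/3)[f(x₀) + 4f(x₁) + 2f(x₂) + ... + f(xₙ)]

x_0 = 1.0000, f(x_0) = 2.718282, coefficient = 1
x_1 = 1.6875, f(x_1) = 9.122539, coefficient = 4
x_2 = 2.3750, f(x_2) = 25.533656, coefficient = 2
x_3 = 3.0625, f(x_3) = 65.479137, coefficient = 4
x_4 = 3.7500, f(x_4) = 159.454058, coefficient = 1

I ≈ (0.687500/3) × 511.646356 = 117.252290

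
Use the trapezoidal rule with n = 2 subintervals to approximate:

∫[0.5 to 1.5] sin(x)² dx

f(x) = sin(x)²
a = 0.5, b = 1.5, n = 2
h = (b - a)/n = 0.500000

Trapezoidal rule: (h/2)[f(x₀) + 2f(x₁) + 2f(x₂) + ... + f(xₙ)]

x_0 = 0.5000, f(x_0) = 0.229849, coefficient = 1
x_1 = 1.0000, f(x_1) = 0.708073, coefficient = 2
x_2 = 1.5000, f(x_2) = 0.994996, coefficient = 1

I ≈ (0.500000/2) × 2.640992 = 0.660248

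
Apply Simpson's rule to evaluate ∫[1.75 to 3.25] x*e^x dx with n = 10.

f(x) = x*e^x
a = 1.75, b = 3.25, n = 10
h = (b - a)/n = 0.150000

Simpson's rule: (h/3)[f(x₀) + 4f(x₁) + 2f(x₂) + ... + f(xₙ)]

x_0 = 1.7500, f(x_0) = 10.070555, coefficient = 1
x_1 = 1.9000, f(x_1) = 12.703199, coefficient = 4
x_2 = 2.0500, f(x_2) = 15.924197, coefficient = 2
x_3 = 2.2000, f(x_3) = 19.855030, coefficient = 4
x_4 = 2.3500, f(x_4) = 24.641089, coefficient = 2
x_5 = 2.5000, f(x_5) = 30.456235, coefficient = 4
x_6 = 2.6500, f(x_6) = 37.508202, coefficient = 2
x_7 = 2.8000, f(x_7) = 46.045011, coefficient = 4
x_8 = 2.9500, f(x_8) = 56.362563, coefficient = 2
x_9 = 3.1000, f(x_9) = 68.813649, coefficient = 4
x_10 = 3.2500, f(x_10) = 83.818605, coefficient = 1

I ≈ (0.150000/3) × 1074.253759 = 53.712688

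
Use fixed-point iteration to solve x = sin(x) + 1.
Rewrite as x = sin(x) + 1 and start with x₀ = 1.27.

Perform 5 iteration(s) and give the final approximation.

Equation: x = sin(x) + 1
Fixed-point form: x = sin(x) + 1
x₀ = 1.27

x_1 = g(1.270000) = 1.955101
x_2 = g(1.955101) = 1.927059
x_3 = g(1.927059) = 1.937207
x_4 = g(1.937207) = 1.933619
x_5 = g(1.933619) = 1.934899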